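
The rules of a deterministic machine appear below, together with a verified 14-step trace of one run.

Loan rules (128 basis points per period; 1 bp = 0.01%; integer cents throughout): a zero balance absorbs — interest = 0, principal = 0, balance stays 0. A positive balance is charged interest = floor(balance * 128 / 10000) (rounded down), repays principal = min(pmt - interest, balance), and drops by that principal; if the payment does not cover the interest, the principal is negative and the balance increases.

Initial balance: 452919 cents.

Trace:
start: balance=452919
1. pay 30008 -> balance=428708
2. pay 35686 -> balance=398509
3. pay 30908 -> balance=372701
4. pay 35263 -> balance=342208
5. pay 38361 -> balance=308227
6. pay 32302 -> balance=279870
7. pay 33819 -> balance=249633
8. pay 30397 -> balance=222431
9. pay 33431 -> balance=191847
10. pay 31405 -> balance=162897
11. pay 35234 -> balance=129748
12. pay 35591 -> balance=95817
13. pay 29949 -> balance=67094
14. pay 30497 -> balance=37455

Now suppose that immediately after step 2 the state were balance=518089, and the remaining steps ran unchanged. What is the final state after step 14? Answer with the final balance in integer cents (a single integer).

state after step 2 := balance=518089
3. pay 30908 -> balance=493812
4. pay 35263 -> balance=464869
5. pay 38361 -> balance=432458
6. pay 32302 -> balance=405691
7. pay 33819 -> balance=377064
8. pay 30397 -> balance=351493
9. pay 33431 -> balance=322561
10. pay 31405 -> balance=295284
11. pay 35234 -> balance=263829
12. pay 35591 -> balance=231615
13. pay 29949 -> balance=204630
14. pay 30497 -> balance=176752

176752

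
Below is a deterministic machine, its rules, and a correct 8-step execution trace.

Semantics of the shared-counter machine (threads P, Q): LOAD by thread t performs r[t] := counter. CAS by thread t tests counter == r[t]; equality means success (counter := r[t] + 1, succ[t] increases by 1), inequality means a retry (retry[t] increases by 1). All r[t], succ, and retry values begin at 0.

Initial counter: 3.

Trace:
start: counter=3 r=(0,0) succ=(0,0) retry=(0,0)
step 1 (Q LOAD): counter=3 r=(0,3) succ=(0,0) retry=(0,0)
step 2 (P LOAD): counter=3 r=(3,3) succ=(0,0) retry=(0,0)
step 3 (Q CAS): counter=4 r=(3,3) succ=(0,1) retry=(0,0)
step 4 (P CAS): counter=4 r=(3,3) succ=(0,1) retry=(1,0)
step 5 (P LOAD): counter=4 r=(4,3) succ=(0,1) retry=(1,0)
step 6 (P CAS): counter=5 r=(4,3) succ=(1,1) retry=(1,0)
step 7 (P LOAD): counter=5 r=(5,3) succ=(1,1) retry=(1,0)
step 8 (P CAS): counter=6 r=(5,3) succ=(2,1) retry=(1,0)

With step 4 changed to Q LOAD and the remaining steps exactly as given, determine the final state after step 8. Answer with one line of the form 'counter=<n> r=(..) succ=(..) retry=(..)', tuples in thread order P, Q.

(re-executing from step 4 with the substitution; state before step 4: counter=4 r=(3,3) succ=(0,1) retry=(0,0))
step 4 (Q LOAD): counter=4 r=(3,4) succ=(0,1) retry=(0,0)
step 5 (P LOAD): counter=4 r=(4,4) succ=(0,1) retry=(0,0)
step 6 (P CAS): counter=5 r=(4,4) succ=(1,1) retry=(0,0)
step 7 (P LOAD): counter=5 r=(5,4) succ=(1,1) retry=(0,0)
step 8 (P CAS): counter=6 r=(5,4) succ=(2,1) retry=(0,0)

counter=6 r=(5,4) succ=(2,1) retry=(0,0)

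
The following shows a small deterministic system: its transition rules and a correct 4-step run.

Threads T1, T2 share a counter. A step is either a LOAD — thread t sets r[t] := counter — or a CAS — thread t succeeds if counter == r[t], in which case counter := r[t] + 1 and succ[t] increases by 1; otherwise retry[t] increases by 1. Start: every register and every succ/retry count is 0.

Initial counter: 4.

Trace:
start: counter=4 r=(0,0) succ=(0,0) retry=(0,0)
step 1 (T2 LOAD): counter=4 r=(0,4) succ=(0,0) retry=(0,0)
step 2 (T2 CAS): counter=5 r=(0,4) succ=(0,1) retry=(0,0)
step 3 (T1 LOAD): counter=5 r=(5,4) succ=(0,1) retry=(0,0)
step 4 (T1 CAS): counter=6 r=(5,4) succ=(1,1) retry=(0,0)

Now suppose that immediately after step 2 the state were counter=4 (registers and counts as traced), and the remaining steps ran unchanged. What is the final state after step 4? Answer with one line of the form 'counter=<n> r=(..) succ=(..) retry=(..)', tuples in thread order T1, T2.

state after step 2 := counter=4 r=(0,4) succ=(0,1) retry=(0,0)
step 3 (T1 LOAD): counter=4 r=(4,4) succ=(0,1) retry=(0,0)
step 4 (T1 CAS): counter=5 r=(4,4) succ=(1,1) retry=(0,0)

counter=5 r=(4,4) succ=(1,1) retry=(0,0)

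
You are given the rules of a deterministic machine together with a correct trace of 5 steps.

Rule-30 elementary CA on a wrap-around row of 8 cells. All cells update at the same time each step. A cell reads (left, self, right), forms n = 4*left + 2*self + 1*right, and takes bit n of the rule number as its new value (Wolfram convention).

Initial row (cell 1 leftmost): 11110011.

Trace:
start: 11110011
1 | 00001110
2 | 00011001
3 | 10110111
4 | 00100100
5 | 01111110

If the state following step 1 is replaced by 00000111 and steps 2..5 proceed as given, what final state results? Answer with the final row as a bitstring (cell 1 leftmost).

state after step 1 := 00000111
2 | 10001100
3 | 11011011
4 | 00010010
5 | 00111111

00111111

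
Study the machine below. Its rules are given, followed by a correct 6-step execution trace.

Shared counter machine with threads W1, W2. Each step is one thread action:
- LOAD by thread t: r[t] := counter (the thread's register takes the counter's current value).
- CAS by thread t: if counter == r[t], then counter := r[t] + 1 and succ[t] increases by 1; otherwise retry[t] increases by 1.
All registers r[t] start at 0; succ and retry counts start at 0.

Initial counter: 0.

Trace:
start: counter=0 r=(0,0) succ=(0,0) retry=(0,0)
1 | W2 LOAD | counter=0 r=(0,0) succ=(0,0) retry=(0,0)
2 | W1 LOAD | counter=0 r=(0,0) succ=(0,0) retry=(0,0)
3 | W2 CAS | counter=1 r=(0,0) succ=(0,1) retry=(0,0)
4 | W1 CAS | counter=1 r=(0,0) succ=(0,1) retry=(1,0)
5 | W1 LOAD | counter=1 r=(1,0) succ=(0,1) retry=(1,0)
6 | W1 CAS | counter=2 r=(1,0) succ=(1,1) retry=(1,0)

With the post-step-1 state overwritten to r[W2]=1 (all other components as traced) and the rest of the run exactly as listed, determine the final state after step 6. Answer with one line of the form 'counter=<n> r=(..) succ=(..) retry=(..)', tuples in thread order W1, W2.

state after step 1 := counter=0 r=(0,1) succ=(0,0) retry=(0,0)
2 | W1 LOAD | counter=0 r=(0,1) succ=(0,0) retry=(0,0)
3 | W2 CAS | counter=0 r=(0,1) succ=(0,0) retry=(0,1)
4 | W1 CAS | counter=1 r=(0,1) succ=(1,0) retry=(0,1)
5 | W1 LOAD | counter=1 r=(1,1) succ=(1,0) retry=(0,1)
6 | W1 CAS | counter=2 r=(1,1) succ=(2,0) retry=(0,1)

counter=2 r=(1,1) succ=(2,0) retry=(0,1)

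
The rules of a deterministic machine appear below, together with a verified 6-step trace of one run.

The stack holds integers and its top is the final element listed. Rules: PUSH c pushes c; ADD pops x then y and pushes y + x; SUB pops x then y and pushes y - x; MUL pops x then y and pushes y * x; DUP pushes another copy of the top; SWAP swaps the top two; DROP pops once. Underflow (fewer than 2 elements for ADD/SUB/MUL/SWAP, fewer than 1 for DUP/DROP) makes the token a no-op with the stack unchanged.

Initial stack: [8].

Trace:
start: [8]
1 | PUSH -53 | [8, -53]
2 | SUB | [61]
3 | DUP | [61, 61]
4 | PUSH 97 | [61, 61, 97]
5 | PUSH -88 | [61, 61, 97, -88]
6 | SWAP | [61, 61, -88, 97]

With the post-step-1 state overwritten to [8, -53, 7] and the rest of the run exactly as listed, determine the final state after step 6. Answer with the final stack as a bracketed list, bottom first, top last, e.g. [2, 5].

[8, -60, -60, -88, 97]

state after step 1 := [8, -53, 7]
2 | SUB | [8, -60]
3 | DUP | [8, -60, -60]
4 | PUSH 97 | [8, -60, -60, 97]
5 | PUSH -88 | [8, -60, -60, 97, -88]
6 | SWAP | [8, -60, -60, -88, 97]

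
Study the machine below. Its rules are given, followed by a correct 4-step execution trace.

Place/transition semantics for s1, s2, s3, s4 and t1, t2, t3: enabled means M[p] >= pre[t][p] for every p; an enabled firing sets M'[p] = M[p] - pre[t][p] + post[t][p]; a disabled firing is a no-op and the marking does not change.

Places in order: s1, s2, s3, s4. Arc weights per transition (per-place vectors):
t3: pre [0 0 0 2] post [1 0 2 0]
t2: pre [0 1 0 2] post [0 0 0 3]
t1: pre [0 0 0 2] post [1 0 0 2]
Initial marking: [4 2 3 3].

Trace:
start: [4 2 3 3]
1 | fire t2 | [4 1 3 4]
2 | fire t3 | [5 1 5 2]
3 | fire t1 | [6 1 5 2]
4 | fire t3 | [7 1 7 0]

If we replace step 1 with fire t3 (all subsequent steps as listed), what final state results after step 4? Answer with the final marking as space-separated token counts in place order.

(re-executing from step 1 with the substitution; state before step 1: [4 2 3 3])
1 | fire t3 | [5 2 5 1]
2 | fire t3 | [5 2 5 1]
3 | fire t1 | [5 2 5 1]
4 | fire t3 | [5 2 5 1]

5 2 5 1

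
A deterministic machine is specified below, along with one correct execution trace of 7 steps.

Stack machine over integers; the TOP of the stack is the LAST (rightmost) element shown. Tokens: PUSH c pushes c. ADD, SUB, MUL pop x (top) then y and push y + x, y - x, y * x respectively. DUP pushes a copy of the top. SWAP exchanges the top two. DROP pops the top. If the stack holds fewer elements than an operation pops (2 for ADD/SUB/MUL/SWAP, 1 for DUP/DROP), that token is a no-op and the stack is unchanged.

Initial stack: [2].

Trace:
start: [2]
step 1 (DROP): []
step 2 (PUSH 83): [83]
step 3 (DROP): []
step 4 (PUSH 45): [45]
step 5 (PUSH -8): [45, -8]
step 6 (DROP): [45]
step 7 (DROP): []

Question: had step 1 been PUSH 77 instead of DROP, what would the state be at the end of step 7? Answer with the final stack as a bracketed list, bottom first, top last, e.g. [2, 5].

(re-executing from step 1 with the substitution; state before step 1: [2])
step 1 (PUSH 77): [2, 77]
step 2 (PUSH 83): [2, 77, 83]
step 3 (DROP): [2, 77]
step 4 (PUSH 45): [2, 77, 45]
step 5 (PUSH -8): [2, 77, 45, -8]
step 6 (DROP): [2, 77, 45]
step 7 (DROP): [2, 77]

[2, 77]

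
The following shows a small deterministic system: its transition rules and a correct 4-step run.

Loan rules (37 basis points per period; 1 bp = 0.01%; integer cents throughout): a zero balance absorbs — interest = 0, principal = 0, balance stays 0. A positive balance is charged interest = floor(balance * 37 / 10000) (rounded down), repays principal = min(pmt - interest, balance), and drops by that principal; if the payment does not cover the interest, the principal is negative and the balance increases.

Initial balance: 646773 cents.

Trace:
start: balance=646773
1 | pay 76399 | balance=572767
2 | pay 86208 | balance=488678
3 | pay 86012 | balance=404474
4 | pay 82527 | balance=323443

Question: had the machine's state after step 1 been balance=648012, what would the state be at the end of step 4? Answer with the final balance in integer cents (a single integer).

state after step 1 := balance=648012
2 | pay 86208 | balance=564201
3 | pay 86012 | balance=480276
4 | pay 82527 | balance=399526

399526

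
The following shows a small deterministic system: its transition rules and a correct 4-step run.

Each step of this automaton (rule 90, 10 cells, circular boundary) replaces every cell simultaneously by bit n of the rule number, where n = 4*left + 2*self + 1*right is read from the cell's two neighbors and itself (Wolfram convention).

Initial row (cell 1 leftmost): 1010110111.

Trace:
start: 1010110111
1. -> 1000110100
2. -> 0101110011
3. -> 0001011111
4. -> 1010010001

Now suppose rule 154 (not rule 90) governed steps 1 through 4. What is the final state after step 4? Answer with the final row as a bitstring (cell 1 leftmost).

1101111010

(re-executing steps 1..4 under rule 154; state before step 1: 1010110111)
1. -> 0000100111
2. -> 1001011110
3. -> 0110011100
4. -> 1101111010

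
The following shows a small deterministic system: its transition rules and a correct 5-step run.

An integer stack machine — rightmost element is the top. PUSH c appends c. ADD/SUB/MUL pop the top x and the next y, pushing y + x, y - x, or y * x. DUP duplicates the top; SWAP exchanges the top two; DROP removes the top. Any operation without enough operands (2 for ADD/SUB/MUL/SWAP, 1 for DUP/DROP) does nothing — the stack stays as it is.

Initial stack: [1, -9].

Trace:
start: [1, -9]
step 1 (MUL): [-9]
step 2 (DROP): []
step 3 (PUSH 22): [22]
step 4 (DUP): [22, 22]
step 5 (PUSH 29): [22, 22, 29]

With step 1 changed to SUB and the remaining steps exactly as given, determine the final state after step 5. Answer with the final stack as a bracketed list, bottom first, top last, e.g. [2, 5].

[22, 22, 29]

(re-executing from step 1 with the substitution; state before step 1: [1, -9])
step 1 (SUB): [10]
step 2 (DROP): []
step 3 (PUSH 22): [22]
step 4 (DUP): [22, 22]
step 5 (PUSH 29): [22, 22, 29]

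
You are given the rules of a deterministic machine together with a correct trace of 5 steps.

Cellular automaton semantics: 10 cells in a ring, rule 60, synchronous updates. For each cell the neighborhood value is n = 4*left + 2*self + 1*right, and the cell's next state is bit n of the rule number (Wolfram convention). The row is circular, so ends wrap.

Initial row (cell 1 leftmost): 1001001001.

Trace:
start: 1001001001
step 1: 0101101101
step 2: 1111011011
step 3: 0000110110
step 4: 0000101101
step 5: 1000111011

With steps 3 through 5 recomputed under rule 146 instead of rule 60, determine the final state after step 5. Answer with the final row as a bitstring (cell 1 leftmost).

(re-executing steps 3..5 under rule 146; state before step 3: 1111011011)
step 3: 1110000001
step 4: 1101000010
step 5: 0000100100

0000100100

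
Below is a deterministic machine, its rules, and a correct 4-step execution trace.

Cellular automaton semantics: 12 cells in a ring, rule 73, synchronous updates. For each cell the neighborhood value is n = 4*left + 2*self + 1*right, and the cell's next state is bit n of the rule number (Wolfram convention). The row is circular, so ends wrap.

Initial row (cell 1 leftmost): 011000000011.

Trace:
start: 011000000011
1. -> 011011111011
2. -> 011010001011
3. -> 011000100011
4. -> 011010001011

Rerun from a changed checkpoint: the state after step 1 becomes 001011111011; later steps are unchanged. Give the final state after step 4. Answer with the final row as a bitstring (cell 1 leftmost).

011010001011

state after step 1 := 001011111011
2. -> 000010001011
3. -> 011000100011
4. -> 011010001011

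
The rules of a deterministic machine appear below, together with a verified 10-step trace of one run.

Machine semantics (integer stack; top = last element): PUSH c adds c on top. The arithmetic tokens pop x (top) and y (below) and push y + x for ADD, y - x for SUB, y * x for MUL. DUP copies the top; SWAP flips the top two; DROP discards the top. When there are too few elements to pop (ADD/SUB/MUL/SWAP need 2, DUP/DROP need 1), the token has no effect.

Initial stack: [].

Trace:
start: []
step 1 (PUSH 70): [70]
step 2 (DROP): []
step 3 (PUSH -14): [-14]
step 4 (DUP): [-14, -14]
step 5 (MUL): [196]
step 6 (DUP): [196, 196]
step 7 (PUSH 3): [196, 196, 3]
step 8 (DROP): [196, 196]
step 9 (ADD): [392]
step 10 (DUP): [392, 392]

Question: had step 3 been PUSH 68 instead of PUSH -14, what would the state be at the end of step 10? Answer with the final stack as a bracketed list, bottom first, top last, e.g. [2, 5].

(re-executing from step 3 with the substitution; state before step 3: [])
step 3 (PUSH 68): [68]
step 4 (DUP): [68, 68]
step 5 (MUL): [4624]
step 6 (DUP): [4624, 4624]
step 7 (PUSH 3): [4624, 4624, 3]
step 8 (DROP): [4624, 4624]
step 9 (ADD): [9248]
step 10 (DUP): [9248, 9248]

[9248, 9248]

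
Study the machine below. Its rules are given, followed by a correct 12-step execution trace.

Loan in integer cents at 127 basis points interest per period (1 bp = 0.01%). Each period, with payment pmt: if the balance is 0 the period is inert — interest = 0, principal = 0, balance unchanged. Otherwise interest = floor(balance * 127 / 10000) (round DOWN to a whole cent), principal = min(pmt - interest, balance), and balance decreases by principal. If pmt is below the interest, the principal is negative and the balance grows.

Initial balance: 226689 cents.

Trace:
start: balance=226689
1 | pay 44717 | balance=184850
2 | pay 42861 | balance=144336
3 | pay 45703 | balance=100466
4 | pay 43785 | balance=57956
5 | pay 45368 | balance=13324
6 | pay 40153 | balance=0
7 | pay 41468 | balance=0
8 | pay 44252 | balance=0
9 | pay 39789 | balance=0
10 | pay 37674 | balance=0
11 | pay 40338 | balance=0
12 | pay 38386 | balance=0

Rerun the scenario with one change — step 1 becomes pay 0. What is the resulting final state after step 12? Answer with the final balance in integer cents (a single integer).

(re-executing from step 1 with the substitution; state before step 1: balance=226689)
1 | pay 0 | balance=229567
2 | pay 42861 | balance=189621
3 | pay 45703 | balance=146326
4 | pay 43785 | balance=104399
5 | pay 45368 | balance=60356
6 | pay 40153 | balance=20969
7 | pay 41468 | balance=0
8 | pay 44252 | balance=0
9 | pay 39789 | balance=0
10 | pay 37674 | balance=0
11 | pay 40338 | balance=0
12 | pay 38386 | balance=0

0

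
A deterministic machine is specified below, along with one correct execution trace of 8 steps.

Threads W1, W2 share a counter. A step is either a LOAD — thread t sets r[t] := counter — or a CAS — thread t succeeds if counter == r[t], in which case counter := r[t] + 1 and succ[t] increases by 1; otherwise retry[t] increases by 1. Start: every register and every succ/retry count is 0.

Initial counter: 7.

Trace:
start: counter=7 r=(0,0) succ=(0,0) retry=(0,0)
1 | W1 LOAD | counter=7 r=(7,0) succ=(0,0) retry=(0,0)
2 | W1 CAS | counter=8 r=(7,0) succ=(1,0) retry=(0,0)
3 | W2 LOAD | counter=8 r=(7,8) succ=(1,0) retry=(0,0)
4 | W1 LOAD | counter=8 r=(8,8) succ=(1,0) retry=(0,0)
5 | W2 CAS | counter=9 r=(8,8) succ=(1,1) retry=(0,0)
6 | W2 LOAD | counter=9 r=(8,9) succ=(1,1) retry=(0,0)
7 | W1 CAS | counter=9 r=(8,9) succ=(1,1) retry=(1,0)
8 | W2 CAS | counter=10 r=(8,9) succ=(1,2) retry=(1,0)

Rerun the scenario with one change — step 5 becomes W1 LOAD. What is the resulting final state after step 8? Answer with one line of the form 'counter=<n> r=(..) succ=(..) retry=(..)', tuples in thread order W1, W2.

(re-executing from step 5 with the substitution; state before step 5: counter=8 r=(8,8) succ=(1,0) retry=(0,0))
5 | W1 LOAD | counter=8 r=(8,8) succ=(1,0) retry=(0,0)
6 | W2 LOAD | counter=8 r=(8,8) succ=(1,0) retry=(0,0)
7 | W1 CAS | counter=9 r=(8,8) succ=(2,0) retry=(0,0)
8 | W2 CAS | counter=9 r=(8,8) succ=(2,0) retry=(0,1)

counter=9 r=(8,8) succ=(2,0) retry=(0,1)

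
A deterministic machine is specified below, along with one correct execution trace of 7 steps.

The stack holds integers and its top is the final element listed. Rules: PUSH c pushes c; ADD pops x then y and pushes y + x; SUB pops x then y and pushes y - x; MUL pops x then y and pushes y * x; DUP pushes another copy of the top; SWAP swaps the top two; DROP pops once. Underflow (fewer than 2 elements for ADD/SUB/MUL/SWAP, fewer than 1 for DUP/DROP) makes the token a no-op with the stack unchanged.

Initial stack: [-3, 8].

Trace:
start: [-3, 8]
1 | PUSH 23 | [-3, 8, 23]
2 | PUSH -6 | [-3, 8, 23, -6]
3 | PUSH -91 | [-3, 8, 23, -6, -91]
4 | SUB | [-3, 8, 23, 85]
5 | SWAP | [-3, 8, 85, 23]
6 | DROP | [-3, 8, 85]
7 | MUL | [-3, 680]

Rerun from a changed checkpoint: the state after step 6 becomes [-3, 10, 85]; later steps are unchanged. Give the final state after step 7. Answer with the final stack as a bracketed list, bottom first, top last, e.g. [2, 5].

[-3, 850]

state after step 6 := [-3, 10, 85]
7 | MUL | [-3, 850]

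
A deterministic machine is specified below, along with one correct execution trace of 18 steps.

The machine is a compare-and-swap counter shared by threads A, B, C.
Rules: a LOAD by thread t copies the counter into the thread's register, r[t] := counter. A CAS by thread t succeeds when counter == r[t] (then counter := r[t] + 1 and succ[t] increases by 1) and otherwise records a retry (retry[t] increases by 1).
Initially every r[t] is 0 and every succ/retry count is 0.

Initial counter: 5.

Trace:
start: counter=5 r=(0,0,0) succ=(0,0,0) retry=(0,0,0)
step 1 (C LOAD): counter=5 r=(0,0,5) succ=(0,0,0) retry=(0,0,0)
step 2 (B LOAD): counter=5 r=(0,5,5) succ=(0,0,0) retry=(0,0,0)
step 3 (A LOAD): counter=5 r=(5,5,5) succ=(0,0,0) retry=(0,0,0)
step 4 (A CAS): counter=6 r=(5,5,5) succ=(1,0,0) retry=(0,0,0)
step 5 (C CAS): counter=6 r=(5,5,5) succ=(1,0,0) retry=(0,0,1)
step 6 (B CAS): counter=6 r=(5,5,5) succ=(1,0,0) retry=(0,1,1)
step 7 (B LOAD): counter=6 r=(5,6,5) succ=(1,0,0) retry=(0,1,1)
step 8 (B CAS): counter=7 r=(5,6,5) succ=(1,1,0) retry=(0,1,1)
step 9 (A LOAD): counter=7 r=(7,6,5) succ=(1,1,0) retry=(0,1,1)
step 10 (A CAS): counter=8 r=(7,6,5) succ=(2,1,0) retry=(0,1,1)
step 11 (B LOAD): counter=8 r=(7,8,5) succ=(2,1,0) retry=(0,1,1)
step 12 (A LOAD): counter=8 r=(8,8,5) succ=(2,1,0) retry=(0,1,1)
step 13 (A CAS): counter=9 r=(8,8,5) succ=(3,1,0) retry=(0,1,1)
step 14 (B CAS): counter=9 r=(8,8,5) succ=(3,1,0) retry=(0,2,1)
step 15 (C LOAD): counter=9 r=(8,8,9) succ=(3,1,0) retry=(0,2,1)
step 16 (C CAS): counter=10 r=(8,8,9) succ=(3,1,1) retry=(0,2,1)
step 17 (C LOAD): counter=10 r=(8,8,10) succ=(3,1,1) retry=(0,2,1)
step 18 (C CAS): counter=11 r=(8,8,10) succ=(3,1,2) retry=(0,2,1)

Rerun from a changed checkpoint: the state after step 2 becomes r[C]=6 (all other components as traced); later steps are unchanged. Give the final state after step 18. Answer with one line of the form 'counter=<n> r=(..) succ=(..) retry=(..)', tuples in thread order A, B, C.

counter=12 r=(9,9,11) succ=(3,1,3) retry=(0,2,0)

state after step 2 := counter=5 r=(0,5,6) succ=(0,0,0) retry=(0,0,0)
step 3 (A LOAD): counter=5 r=(5,5,6) succ=(0,0,0) retry=(0,0,0)
step 4 (A CAS): counter=6 r=(5,5,6) succ=(1,0,0) retry=(0,0,0)
step 5 (C CAS): counter=7 r=(5,5,6) succ=(1,0,1) retry=(0,0,0)
step 6 (B CAS): counter=7 r=(5,5,6) succ=(1,0,1) retry=(0,1,0)
step 7 (B LOAD): counter=7 r=(5,7,6) succ=(1,0,1) retry=(0,1,0)
step 8 (B CAS): counter=8 r=(5,7,6) succ=(1,1,1) retry=(0,1,0)
step 9 (A LOAD): counter=8 r=(8,7,6) succ=(1,1,1) retry=(0,1,0)
step 10 (A CAS): counter=9 r=(8,7,6) succ=(2,1,1) retry=(0,1,0)
step 11 (B LOAD): counter=9 r=(8,9,6) succ=(2,1,1) retry=(0,1,0)
step 12 (A LOAD): counter=9 r=(9,9,6) succ=(2,1,1) retry=(0,1,0)
step 13 (A CAS): counter=10 r=(9,9,6) succ=(3,1,1) retry=(0,1,0)
step 14 (B CAS): counter=10 r=(9,9,6) succ=(3,1,1) retry=(0,2,0)
step 15 (C LOAD): counter=10 r=(9,9,10) succ=(3,1,1) retry=(0,2,0)
step 16 (C CAS): counter=11 r=(9,9,10) succ=(3,1,2) retry=(0,2,0)
step 17 (C LOAD): counter=11 r=(9,9,11) succ=(3,1,2) retry=(0,2,0)
step 18 (C CAS): counter=12 r=(9,9,11) succ=(3,1,3) retry=(0,2,0)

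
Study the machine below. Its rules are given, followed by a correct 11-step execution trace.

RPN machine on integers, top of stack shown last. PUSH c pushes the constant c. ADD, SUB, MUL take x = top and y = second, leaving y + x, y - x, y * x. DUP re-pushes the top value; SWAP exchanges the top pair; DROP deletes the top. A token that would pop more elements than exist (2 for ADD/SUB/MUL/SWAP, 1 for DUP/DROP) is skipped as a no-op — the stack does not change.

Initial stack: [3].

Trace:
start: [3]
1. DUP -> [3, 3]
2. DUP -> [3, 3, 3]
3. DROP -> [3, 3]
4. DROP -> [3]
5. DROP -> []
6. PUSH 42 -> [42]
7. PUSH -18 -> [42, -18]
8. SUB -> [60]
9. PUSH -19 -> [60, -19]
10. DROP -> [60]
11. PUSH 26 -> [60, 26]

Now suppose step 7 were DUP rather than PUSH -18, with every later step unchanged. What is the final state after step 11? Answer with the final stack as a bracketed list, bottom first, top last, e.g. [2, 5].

[0, 26]

(re-executing from step 7 with the substitution; state before step 7: [42])
7. DUP -> [42, 42]
8. SUB -> [0]
9. PUSH -19 -> [0, -19]
10. DROP -> [0]
11. PUSH 26 -> [0, 26]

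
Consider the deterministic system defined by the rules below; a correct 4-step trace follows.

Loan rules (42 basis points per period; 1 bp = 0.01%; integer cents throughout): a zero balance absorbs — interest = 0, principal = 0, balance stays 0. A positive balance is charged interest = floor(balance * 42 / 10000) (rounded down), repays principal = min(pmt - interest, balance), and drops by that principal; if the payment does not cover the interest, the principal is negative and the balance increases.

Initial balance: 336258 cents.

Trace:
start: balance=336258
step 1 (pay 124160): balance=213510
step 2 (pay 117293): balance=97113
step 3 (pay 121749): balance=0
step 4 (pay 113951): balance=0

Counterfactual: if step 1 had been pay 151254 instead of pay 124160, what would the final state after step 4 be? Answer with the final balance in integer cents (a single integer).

0

(re-executing from step 1 with the substitution; state before step 1: balance=336258)
step 1 (pay 151254): balance=186416
step 2 (pay 117293): balance=69905
step 3 (pay 121749): balance=0
step 4 (pay 113951): balance=0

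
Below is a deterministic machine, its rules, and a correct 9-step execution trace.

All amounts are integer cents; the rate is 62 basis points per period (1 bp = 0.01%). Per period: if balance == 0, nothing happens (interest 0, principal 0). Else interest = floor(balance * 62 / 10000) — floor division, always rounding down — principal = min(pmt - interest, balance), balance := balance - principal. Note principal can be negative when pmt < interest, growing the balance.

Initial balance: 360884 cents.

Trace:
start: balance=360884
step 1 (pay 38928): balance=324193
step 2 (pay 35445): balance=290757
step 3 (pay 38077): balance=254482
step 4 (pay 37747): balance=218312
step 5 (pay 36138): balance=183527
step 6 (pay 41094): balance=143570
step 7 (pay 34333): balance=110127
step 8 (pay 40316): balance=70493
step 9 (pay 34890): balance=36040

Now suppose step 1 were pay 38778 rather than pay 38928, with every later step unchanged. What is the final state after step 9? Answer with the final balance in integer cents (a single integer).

(re-executing from step 1 with the substitution; state before step 1: balance=360884)
step 1 (pay 38778): balance=324343
step 2 (pay 35445): balance=290908
step 3 (pay 38077): balance=254634
step 4 (pay 37747): balance=218465
step 5 (pay 36138): balance=183681
step 6 (pay 41094): balance=143725
step 7 (pay 34333): balance=110283
step 8 (pay 40316): balance=70650
step 9 (pay 34890): balance=36198

36198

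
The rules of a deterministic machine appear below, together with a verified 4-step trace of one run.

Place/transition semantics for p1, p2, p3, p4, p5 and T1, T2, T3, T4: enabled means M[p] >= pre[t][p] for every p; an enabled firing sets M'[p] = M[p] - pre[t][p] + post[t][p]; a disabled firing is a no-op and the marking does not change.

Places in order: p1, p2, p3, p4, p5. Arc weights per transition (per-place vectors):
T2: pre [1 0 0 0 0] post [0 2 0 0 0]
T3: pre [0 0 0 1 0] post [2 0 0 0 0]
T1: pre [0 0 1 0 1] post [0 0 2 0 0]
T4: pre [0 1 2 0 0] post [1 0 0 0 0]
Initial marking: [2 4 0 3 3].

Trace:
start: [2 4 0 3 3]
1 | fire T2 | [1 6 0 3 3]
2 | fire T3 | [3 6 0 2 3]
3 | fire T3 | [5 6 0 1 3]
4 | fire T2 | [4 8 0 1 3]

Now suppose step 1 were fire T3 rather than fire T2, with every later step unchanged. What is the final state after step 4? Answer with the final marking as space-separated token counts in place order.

(re-executing from step 1 with the substitution; state before step 1: [2 4 0 3 3])
1 | fire T3 | [4 4 0 2 3]
2 | fire T3 | [6 4 0 1 3]
3 | fire T3 | [8 4 0 0 3]
4 | fire T2 | [7 6 0 0 3]

7 6 0 0 3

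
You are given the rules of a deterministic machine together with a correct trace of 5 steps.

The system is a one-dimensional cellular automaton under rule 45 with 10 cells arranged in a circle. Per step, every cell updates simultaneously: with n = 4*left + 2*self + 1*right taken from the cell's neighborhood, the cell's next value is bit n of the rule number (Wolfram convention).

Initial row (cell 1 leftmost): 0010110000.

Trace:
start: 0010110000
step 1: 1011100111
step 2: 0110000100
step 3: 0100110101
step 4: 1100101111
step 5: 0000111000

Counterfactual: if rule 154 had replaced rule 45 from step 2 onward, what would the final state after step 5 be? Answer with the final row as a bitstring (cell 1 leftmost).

(re-executing steps 2..5 under rule 154; state before step 2: 1011100111)
step 2: 0011011111
step 3: 1110011110
step 4: 1101111100
step 5: 1001111011

1001111011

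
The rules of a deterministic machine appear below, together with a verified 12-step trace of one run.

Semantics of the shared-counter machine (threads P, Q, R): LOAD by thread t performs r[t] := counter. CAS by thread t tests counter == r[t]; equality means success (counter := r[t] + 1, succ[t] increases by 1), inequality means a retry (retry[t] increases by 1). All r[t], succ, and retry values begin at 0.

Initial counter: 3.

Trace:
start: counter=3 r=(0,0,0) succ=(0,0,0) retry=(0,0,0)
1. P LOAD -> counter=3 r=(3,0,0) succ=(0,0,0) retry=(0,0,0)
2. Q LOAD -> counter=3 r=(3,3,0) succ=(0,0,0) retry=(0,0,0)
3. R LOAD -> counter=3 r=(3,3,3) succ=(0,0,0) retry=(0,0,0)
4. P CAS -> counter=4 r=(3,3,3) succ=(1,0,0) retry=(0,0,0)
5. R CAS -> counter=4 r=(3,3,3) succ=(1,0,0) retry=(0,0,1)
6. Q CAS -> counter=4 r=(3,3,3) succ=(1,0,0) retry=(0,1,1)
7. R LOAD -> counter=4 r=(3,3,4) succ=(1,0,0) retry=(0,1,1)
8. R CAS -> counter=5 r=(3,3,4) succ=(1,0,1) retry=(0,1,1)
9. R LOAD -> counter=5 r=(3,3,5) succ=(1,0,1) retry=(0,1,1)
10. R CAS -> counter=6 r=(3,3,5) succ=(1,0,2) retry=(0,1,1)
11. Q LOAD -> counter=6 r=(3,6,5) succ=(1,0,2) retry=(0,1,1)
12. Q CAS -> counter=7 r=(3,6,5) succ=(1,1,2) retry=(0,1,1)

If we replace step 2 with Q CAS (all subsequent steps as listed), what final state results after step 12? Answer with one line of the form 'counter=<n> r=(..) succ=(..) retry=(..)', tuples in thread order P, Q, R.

(re-executing from step 2 with the substitution; state before step 2: counter=3 r=(3,0,0) succ=(0,0,0) retry=(0,0,0))
2. Q CAS -> counter=3 r=(3,0,0) succ=(0,0,0) retry=(0,1,0)
3. R LOAD -> counter=3 r=(3,0,3) succ=(0,0,0) retry=(0,1,0)
4. P CAS -> counter=4 r=(3,0,3) succ=(1,0,0) retry=(0,1,0)
5. R CAS -> counter=4 r=(3,0,3) succ=(1,0,0) retry=(0,1,1)
6. Q CAS -> counter=4 r=(3,0,3) succ=(1,0,0) retry=(0,2,1)
7. R LOAD -> counter=4 r=(3,0,4) succ=(1,0,0) retry=(0,2,1)
8. R CAS -> counter=5 r=(3,0,4) succ=(1,0,1) retry=(0,2,1)
9. R LOAD -> counter=5 r=(3,0,5) succ=(1,0,1) retry=(0,2,1)
10. R CAS -> counter=6 r=(3,0,5) succ=(1,0,2) retry=(0,2,1)
11. Q LOAD -> counter=6 r=(3,6,5) succ=(1,0,2) retry=(0,2,1)
12. Q CAS -> counter=7 r=(3,6,5) succ=(1,1,2) retry=(0,2,1)

counter=7 r=(3,6,5) succ=(1,1,2) retry=(0,2,1)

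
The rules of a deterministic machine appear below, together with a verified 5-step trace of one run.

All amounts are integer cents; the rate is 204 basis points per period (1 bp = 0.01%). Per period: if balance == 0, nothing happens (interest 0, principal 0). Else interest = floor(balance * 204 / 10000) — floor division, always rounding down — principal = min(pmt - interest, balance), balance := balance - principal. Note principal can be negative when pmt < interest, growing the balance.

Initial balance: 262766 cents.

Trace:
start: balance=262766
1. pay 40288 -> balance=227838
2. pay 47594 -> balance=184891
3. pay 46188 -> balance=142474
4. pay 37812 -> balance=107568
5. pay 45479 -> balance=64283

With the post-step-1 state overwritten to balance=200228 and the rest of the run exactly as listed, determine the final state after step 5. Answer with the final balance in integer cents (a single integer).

34351

state after step 1 := balance=200228
2. pay 47594 -> balance=156718
3. pay 46188 -> balance=113727
4. pay 37812 -> balance=78235
5. pay 45479 -> balance=34351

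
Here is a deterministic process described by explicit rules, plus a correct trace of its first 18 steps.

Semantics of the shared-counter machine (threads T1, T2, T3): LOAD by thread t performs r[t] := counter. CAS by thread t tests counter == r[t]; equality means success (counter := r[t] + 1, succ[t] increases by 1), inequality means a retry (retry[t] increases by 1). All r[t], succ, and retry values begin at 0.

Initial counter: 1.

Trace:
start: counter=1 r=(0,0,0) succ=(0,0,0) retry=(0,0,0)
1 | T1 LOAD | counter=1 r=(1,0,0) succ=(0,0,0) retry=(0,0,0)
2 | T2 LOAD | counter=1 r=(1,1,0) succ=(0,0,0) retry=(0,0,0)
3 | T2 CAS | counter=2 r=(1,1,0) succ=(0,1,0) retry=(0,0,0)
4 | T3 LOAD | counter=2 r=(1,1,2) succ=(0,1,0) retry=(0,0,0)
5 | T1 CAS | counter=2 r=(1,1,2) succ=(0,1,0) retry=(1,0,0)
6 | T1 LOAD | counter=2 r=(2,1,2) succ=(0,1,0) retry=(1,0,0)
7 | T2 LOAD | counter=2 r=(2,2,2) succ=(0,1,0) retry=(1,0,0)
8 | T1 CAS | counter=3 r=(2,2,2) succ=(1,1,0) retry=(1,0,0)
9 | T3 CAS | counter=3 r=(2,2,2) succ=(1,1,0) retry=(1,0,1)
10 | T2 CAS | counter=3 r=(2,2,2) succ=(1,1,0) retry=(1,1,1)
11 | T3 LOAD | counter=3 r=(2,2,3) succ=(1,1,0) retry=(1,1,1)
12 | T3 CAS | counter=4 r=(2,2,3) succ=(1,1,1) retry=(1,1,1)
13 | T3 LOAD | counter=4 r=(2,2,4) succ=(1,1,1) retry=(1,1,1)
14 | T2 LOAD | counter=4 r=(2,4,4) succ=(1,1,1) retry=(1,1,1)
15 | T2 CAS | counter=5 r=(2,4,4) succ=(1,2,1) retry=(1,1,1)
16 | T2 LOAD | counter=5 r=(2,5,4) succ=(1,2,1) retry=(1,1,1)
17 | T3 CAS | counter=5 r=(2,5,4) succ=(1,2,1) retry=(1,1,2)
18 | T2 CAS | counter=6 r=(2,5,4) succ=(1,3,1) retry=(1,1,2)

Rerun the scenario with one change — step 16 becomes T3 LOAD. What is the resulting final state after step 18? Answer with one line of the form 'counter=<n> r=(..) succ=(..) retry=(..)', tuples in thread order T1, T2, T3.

(re-executing from step 16 with the substitution; state before step 16: counter=5 r=(2,4,4) succ=(1,2,1) retry=(1,1,1))
16 | T3 LOAD | counter=5 r=(2,4,5) succ=(1,2,1) retry=(1,1,1)
17 | T3 CAS | counter=6 r=(2,4,5) succ=(1,2,2) retry=(1,1,1)
18 | T2 CAS | counter=6 r=(2,4,5) succ=(1,2,2) retry=(1,2,1)

counter=6 r=(2,4,5) succ=(1,2,2) retry=(1,2,1)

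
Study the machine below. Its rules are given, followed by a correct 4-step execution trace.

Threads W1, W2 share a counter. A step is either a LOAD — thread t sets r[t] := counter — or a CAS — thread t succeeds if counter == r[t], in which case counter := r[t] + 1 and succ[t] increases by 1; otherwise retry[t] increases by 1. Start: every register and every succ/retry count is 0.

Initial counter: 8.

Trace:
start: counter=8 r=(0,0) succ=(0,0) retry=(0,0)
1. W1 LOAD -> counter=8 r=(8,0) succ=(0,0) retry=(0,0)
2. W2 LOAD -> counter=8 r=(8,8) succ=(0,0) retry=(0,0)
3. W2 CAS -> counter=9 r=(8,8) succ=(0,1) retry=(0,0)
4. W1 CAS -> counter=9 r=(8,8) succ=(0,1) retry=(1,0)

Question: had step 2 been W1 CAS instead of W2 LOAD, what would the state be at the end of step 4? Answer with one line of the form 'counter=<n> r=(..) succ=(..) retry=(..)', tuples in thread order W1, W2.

counter=9 r=(8,0) succ=(1,0) retry=(1,1)

(re-executing from step 2 with the substitution; state before step 2: counter=8 r=(8,0) succ=(0,0) retry=(0,0))
2. W1 CAS -> counter=9 r=(8,0) succ=(1,0) retry=(0,0)
3. W2 CAS -> counter=9 r=(8,0) succ=(1,0) retry=(0,1)
4. W1 CAS -> counter=9 r=(8,0) succ=(1,0) retry=(1,1)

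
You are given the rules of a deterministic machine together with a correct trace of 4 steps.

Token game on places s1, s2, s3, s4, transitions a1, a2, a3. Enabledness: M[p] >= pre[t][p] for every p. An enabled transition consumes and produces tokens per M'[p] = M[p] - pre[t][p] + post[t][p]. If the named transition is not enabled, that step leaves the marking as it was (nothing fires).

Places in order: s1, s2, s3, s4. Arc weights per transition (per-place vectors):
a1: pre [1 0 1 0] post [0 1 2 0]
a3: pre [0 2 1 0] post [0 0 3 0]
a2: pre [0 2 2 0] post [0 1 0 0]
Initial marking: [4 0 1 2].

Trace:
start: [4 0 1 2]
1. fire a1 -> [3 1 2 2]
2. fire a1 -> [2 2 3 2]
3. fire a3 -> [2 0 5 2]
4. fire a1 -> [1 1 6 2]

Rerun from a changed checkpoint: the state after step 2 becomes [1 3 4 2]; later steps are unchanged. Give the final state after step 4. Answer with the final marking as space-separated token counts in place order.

0 2 7 2

state after step 2 := [1 3 4 2]
3. fire a3 -> [1 1 6 2]
4. fire a1 -> [0 2 7 2]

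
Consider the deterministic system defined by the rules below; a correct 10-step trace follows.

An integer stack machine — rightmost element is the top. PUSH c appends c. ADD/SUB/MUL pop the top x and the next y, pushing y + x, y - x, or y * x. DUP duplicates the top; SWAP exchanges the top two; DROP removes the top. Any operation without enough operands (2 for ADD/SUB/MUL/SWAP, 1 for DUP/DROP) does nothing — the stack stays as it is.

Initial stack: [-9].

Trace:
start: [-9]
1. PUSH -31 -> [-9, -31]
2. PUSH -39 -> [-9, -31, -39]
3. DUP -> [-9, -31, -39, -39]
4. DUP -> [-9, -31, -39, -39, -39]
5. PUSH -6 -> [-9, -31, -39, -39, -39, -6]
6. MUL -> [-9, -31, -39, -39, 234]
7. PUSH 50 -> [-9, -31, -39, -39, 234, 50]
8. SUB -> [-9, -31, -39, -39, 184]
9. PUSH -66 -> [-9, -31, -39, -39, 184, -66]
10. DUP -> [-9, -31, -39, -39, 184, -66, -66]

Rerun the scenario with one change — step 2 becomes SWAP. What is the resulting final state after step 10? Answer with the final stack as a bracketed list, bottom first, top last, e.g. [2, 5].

(re-executing from step 2 with the substitution; state before step 2: [-9, -31])
2. SWAP -> [-31, -9]
3. DUP -> [-31, -9, -9]
4. DUP -> [-31, -9, -9, -9]
5. PUSH -6 -> [-31, -9, -9, -9, -6]
6. MUL -> [-31, -9, -9, 54]
7. PUSH 50 -> [-31, -9, -9, 54, 50]
8. SUB -> [-31, -9, -9, 4]
9. PUSH -66 -> [-31, -9, -9, 4, -66]
10. DUP -> [-31, -9, -9, 4, -66, -66]

[-31, -9, -9, 4, -66, -66]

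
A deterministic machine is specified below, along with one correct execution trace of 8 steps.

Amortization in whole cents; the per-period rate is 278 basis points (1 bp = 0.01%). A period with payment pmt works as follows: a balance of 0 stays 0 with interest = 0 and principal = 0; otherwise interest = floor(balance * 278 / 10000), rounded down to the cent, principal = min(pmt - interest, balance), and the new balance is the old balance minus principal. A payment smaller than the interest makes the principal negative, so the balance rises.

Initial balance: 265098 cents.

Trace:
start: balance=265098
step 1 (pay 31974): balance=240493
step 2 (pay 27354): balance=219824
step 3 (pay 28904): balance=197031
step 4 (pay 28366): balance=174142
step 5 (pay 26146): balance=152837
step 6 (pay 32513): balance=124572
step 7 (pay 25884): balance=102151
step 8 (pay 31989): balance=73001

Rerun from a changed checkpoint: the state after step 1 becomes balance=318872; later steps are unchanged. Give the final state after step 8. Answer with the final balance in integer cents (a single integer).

state after step 1 := balance=318872
step 2 (pay 27354): balance=300382
step 3 (pay 28904): balance=279828
step 4 (pay 28366): balance=259241
step 5 (pay 26146): balance=240301
step 6 (pay 32513): balance=214468
step 7 (pay 25884): balance=194546
step 8 (pay 31989): balance=167965

167965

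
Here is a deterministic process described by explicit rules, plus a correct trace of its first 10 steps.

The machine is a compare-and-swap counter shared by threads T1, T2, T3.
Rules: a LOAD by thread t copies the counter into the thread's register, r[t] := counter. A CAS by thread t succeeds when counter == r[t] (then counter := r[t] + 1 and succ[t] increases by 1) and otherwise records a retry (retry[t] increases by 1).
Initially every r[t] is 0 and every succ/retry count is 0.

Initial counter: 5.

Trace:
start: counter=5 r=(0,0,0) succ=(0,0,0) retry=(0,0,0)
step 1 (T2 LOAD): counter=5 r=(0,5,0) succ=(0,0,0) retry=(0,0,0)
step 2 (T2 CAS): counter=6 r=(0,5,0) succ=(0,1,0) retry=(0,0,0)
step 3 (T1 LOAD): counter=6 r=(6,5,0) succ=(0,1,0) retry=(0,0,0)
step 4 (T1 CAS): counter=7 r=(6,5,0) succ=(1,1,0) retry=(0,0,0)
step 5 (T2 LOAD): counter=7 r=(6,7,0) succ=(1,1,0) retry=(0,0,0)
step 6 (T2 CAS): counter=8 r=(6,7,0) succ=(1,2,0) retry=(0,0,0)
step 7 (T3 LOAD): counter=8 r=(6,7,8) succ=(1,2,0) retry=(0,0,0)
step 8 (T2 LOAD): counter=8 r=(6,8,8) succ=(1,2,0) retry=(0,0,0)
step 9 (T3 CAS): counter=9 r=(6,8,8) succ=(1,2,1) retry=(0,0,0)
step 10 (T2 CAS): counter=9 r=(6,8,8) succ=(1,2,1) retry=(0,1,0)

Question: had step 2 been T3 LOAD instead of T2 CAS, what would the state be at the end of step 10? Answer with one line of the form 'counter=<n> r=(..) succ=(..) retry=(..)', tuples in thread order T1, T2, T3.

(re-executing from step 2 with the substitution; state before step 2: counter=5 r=(0,5,0) succ=(0,0,0) retry=(0,0,0))
step 2 (T3 LOAD): counter=5 r=(0,5,5) succ=(0,0,0) retry=(0,0,0)
step 3 (T1 LOAD): counter=5 r=(5,5,5) succ=(0,0,0) retry=(0,0,0)
step 4 (T1 CAS): counter=6 r=(5,5,5) succ=(1,0,0) retry=(0,0,0)
step 5 (T2 LOAD): counter=6 r=(5,6,5) succ=(1,0,0) retry=(0,0,0)
step 6 (T2 CAS): counter=7 r=(5,6,5) succ=(1,1,0) retry=(0,0,0)
step 7 (T3 LOAD): counter=7 r=(5,6,7) succ=(1,1,0) retry=(0,0,0)
step 8 (T2 LOAD): counter=7 r=(5,7,7) succ=(1,1,0) retry=(0,0,0)
step 9 (T3 CAS): counter=8 r=(5,7,7) succ=(1,1,1) retry=(0,0,0)
step 10 (T2 CAS): counter=8 r=(5,7,7) succ=(1,1,1) retry=(0,1,0)

counter=8 r=(5,7,7) succ=(1,1,1) retry=(0,1,0)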